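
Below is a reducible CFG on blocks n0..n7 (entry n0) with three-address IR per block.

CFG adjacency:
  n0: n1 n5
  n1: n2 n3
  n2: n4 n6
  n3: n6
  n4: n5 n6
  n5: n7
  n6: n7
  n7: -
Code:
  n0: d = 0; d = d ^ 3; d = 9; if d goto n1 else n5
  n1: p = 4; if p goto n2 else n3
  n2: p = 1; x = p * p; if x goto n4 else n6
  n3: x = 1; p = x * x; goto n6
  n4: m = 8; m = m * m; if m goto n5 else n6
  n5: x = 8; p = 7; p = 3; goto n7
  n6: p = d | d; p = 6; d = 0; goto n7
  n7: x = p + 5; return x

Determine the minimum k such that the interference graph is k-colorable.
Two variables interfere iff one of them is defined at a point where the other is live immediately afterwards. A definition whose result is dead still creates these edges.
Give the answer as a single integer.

Answer: 2

Working:
Per-block:
  n0: {d} / ∅
  n1: {p} / ∅
  n2: {p,x} / ∅
  n3: {p,x} / ∅
  n4: {m} / ∅
  n5: {p,x} / ∅
  n6: {d,p} / {d}
  n7: {x} / {p}

Backward fixpoint:
  live n0: ∅→{d}
  live n1: {d}→{d}
  live n2: {d}→{d}
  live n3: {d}→{d}
  live n4: {d}→{d}
  live n5: ∅→{p}
  live n6: {d}→{p}
  live n7: {p}→∅

Interfere edges:
  d↔{m,p,x}
  m↔{d}
  p↔{d}
  x↔{d}

Chromatic number:
  lower bound: {d,m} mutually conflict ⇒ χ ≥ 2
  2-colouring: r0={d}  r1={m,p,x}
  χ = 2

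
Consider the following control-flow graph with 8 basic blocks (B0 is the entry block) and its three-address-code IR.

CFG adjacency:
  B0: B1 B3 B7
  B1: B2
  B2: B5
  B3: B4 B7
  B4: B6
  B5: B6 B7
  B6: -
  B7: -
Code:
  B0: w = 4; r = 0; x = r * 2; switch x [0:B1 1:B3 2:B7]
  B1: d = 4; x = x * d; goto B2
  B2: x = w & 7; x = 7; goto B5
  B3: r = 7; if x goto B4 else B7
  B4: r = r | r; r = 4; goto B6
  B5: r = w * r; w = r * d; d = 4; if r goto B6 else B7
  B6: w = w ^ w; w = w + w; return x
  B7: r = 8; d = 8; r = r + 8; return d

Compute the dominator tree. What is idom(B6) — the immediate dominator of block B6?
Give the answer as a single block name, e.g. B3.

Answer: B0

Working:
idom tree: B1←B0 B2←B1 B3←B0 B4←B3 B5←B2 B6←B0 B7←B0
Dom∩ at merges:
  B6: preds {B4,B5}: {B0,B3,B4} ∩ {B0,B1,B2,B5} = {B0}; idom=B0
  B7: preds {B0,B3,B5}: {B0} ∩ {B0,B3} ∩ {B0,B1,B2,B5} = {B0}; idom=B0

idom(B6) = B0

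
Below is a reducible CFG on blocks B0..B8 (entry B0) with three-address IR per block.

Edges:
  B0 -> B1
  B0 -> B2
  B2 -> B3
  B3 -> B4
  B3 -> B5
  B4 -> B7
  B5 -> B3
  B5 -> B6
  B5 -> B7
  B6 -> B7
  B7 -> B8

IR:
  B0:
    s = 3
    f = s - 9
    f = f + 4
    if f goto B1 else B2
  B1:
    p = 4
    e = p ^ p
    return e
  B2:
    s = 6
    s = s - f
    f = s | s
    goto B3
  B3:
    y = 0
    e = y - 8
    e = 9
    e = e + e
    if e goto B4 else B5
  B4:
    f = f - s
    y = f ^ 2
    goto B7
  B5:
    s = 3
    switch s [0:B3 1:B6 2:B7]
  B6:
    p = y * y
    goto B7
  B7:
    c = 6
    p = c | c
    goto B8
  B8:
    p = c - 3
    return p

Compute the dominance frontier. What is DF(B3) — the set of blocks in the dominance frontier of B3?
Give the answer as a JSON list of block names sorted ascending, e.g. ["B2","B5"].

idom tree: B1←B0 B2←B0 B3←B2 B4←B3 B5←B3 B6←B5 B7←B3 B8←B7
Dom at joins:
  B3: preds {B2,B5}: {B0,B2} ∩ {B0,B2,B3,B5} = {B0,B2}; idom=B2
  B7: preds {B4,B5,B6}: {B0,B2,B3,B4} ∩ {B0,B2,B3,B5} ∩ {B0,B2,B3,B5,B6} = {B0,B2,B3}; idom=B3

Frontier:
  B3←B2: walk · to B2
  B3←B5: walk B5→B3 to B2
  B7←B4: walk B4 to B3
  B7←B5: walk B5 to B3
  B7←B6: walk B6→B5 to B3
  B0: DF=∅
  B1: DF=∅
  B2: DF=∅
  B3: DF={B3}
  B4: DF={B7}
  B5: DF={B3,B7}
  B6: DF={B7}
  B7: DF=∅
  B8: DF=∅

DF(B3) = ["B3"]

Answer: ["B3"]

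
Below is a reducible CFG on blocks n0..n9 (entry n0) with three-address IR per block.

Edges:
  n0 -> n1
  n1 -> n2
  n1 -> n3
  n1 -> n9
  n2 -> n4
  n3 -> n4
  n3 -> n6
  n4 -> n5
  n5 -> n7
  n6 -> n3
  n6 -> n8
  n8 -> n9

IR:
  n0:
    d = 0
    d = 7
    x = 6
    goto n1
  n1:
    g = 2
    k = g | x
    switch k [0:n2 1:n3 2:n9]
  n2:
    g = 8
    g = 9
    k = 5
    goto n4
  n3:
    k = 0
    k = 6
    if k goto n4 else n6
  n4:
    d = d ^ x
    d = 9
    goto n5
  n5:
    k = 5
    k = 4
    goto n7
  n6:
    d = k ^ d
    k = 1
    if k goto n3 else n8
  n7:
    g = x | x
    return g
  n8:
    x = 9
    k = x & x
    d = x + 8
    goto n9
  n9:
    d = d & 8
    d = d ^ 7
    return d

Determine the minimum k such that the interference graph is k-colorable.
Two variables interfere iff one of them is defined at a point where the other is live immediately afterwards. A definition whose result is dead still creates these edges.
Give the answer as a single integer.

Answer: 3

Derivation:
Per-block:
  n0: {d,x} / ∅
  n1: {g,k} / {x}
  n2: {g,k} / ∅
  n3: {k} / ∅
  n4: {d} / {d,x}
  n5: {k} / ∅
  n6: {d,k} / {d,k}
  n7: {g} / {x}
  n8: {d,k,x} / ∅
  n9: {d} / {d}

Backward fixpoint:
  live n0: ∅→{d,x}
  live n1: {d,x}→{d,x}
  live n2: {d,x}→{d,x}
  live n3: {d,x}→{d,k,x}
  live n4: {d,x}→{x}
  live n5: {x}→{x}
  live n6: {d,k,x}→{d,x}
  live n7: {x}→∅
  live n8: ∅→{d}
  live n9: {d}→∅

Interfere edges:
  d — {g,k,x}
  g — {d,x}
  k — {d,x}
  x — {d,g,k}

Colouring:
  lower bound: {d,g,x} mutually conflict ⇒ χ ≥ 3
  assign d→R0 g→R2 k→R2 x→R1 — no edge inside a register ⇒ χ ≤ 3
  χ = 3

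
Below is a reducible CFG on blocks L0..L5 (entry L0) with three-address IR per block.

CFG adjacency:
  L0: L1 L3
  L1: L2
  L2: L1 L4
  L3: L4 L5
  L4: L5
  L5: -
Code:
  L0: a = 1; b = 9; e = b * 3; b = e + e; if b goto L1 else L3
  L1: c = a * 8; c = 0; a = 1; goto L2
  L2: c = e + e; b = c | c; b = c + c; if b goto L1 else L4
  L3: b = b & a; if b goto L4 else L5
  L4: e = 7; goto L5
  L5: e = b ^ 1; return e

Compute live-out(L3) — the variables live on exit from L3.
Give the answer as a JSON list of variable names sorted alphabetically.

Per-block:
  L0: {a,b,e} / ∅
  L1: {a,c} / {a}
  L2: {b,c} / {e}
  L3: {b} / {a,b}
  L4: {e} / ∅
  L5: {e} / {b}

Liveness:
  L0: in=∅ out={a,b,e}
  L1: in={a,e} out={a,e}
  L2: in={a,e} out={a,b,e}
  L3: in={a,b} out={b}
  L4: in={b} out={b}
  L5: in={b} out=∅

live-out(L3) = ["b"]

Answer: ["b"]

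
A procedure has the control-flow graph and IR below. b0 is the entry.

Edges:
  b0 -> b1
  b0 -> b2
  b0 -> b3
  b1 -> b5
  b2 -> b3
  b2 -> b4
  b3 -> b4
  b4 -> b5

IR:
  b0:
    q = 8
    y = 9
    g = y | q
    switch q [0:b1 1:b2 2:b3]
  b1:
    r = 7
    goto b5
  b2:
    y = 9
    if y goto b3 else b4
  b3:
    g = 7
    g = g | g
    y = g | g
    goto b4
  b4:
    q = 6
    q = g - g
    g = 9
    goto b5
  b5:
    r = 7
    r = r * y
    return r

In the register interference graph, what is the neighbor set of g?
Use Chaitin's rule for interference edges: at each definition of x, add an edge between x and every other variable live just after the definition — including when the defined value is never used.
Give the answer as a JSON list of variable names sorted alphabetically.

Per-block:
  b0: {g,q,y} / ∅
  b1: {r} / ∅
  b2: {y} / ∅
  b3: {g,y} / ∅
  b4: {g,q} / {g}
  b5: {r} / {y}

Liveness:
  b0 li=∅ lo={g,y}
  b1 li={y} lo={y}
  b2 li={g} lo={g,y}
  b3 li=∅ lo={g,y}
  b4 li={g,y} lo={y}
  b5 li={y} lo=∅

Interference:
  g: {q,y}
  q: {g,y}
  r: {y}
  y: {g,q,r}

N(g) = ["q", "y"]

Answer: ["q", "y"]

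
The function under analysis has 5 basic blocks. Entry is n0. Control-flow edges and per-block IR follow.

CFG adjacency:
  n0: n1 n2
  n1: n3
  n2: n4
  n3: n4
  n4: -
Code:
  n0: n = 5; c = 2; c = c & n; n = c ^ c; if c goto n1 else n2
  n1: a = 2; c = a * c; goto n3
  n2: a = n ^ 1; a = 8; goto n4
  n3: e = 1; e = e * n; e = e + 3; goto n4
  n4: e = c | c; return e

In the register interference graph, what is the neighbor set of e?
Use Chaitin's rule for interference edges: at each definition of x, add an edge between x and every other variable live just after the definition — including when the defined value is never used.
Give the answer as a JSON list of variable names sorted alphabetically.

Answer: ["c", "n"]

Working:
Per-block:
  n0: {c,n} / ∅
  n1: {a,c} / {c}
  n2: {a} / {n}
  n3: {e} / {n}
  n4: {e} / {c}

Backward fixpoint:
  n0 li=∅ lo={c,n}
  n1 li={c,n} lo={c,n}
  n2 li={c,n} lo={c}
  n3 li={c,n} lo={c}
  n4 li={c} lo=∅

Interfere edges:
  a: {c,n}
  c: {a,e,n}
  e: {c,n}
  n: {a,c,e}

N(e) = ["c", "n"]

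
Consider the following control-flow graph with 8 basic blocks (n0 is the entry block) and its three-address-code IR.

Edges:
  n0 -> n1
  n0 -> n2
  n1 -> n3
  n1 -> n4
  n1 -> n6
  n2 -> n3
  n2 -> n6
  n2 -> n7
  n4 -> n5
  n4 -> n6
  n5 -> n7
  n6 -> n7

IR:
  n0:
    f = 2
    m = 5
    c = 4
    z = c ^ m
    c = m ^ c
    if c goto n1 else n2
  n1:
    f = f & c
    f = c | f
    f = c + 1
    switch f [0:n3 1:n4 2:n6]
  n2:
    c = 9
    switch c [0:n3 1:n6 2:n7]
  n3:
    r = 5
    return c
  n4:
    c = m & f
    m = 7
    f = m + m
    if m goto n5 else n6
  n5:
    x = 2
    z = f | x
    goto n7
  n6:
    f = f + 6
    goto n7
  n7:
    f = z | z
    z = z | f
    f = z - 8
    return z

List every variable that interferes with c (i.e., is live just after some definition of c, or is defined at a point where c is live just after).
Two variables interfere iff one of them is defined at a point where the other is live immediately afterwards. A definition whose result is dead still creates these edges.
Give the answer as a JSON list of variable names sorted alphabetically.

Block summaries:
  n0 def {c,f,m,z} use ∅
  n1 def {f} use {c,f}
  n2 def {c} use ∅
  n3 def {r} use {c}
  n4 def {c,f,m} use {f,m}
  n5 def {x,z} use {f}
  n6 def {f} use {f}
  n7 def {f,z} use {z}

Liveness:
  n0 li=∅ lo={c,f,m,z}
  n1 li={c,f,m,z} lo={c,f,m,z}
  n2 li={f,z} lo={c,f,z}
  n3 li={c} lo=∅
  n4 li={f,m,z} lo={f,z}
  n5 li={f} lo={z}
  n6 li={f,z} lo={z}
  n7 li={z} lo=∅

Interfere edges:
  c↔{f,m,r,z}
  f↔{c,m,x,z}
  m↔{c,f,z}
  r↔{c}
  x↔{f}
  z↔{c,f,m}

N(c) = ["f", "m", "r", "z"]

Answer: ["f", "m", "r", "z"]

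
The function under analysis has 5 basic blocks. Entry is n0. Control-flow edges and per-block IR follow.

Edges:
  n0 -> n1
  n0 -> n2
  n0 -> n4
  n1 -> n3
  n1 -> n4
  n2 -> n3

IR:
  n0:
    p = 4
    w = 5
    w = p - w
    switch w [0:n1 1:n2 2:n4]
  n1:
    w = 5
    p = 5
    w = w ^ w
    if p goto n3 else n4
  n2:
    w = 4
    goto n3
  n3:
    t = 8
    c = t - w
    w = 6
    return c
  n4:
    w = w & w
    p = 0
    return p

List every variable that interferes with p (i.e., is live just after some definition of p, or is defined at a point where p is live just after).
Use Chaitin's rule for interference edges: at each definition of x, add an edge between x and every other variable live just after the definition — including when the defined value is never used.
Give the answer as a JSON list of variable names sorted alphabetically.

Answer: ["w"]

Derivation:
Block summaries:
  n0 def {p,w} use ∅
  n1 def {p,w} use ∅
  n2 def {w} use ∅
  n3 def {c,t,w} use {w}
  n4 def {p,w} use {w}

Liveness:
  n0: in=∅ out={w}
  n1: in=∅ out={w}
  n2: in=∅ out={w}
  n3: in={w} out=∅
  n4: in={w} out=∅

Interfere edges:
  c — {w}
  p — {w}
  t — {w}
  w — {c,p,t}

N(p) = ["w"]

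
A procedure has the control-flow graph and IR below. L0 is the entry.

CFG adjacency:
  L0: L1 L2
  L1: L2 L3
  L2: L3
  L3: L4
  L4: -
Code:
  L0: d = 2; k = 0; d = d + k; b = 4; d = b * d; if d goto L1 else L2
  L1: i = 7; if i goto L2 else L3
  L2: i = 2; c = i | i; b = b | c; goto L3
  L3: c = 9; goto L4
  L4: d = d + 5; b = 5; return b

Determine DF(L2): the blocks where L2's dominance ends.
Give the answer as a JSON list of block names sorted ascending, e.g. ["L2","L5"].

Answer: ["L3"]

Working:
idom tree: L1←L0 L2←L0 L3←L0 L4←L3
Dom at joins:
  L2: preds {L0,L1}: {L0} ∩ {L0,L1} = {L0}; idom=L0
  L3: preds {L1,L2}: {L0,L1} ∩ {L0,L2} = {L0}; idom=L0

DF walk-up:
  join L2 pred L0: · stop@L0
  join L2 pred L1: L1 stop@L0
  join L3 pred L1: L1 stop@L0
  join L3 pred L2: L2 stop@L0
  DF(L0)=∅
  DF(L1)={L2,L3}
  DF(L2)={L3}
  DF(L3)=∅
  DF(L4)=∅

DF(L2) = ["L3"]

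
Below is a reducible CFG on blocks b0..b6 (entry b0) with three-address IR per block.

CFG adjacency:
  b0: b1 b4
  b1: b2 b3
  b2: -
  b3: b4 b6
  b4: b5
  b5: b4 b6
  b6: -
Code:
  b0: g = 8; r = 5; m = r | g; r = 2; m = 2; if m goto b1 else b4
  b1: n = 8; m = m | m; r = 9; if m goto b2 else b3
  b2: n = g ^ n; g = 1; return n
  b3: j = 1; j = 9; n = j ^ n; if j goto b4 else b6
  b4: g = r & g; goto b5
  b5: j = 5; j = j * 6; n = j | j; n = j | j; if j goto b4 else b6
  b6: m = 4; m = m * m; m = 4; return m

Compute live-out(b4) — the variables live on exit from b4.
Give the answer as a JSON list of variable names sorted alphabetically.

Answer: ["g", "r"]

Analysis:
Block summaries:
  b0: {g,m,r} / ∅
  b1: {m,n,r} / {m}
  b2: {g,n} / {g,n}
  b3: {j,n} / {n}
  b4: {g} / {g,r}
  b5: {j,n} / ∅
  b6: {m} / ∅

Liveness:
  b0: in=∅ out={g,m,r}
  b1: in={g,m} out={g,n,r}
  b2: in={g,n} out=∅
  b3: in={g,n,r} out={g,r}
  b4: in={g,r} out={g,r}
  b5: in={g,r} out={g,r}
  b6: in=∅ out=∅

live-out(b4) = ["g", "r"]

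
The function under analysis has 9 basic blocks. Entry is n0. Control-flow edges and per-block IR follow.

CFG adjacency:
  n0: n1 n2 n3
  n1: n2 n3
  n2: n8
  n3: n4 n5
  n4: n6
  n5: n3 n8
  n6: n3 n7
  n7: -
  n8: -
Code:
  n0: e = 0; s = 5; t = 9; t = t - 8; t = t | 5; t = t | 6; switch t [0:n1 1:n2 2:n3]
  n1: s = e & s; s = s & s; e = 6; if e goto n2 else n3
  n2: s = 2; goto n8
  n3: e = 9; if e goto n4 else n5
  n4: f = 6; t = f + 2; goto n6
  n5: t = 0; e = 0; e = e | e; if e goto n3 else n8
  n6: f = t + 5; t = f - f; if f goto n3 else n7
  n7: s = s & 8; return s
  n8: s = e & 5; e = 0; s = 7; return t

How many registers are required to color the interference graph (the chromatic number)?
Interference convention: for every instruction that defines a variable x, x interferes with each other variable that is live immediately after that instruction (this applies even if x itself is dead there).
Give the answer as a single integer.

Answer: 3

Derivation:
Block summaries:
  n0: def={e,s,t} ue=∅
  n1: def={e,s} ue={e,s}
  n2: def={s} ue=∅
  n3: def={e} ue=∅
  n4: def={f,t} ue=∅
  n5: def={e,t} ue=∅
  n6: def={f,t} ue={t}
  n7: def={s} ue={s}
  n8: def={e,s} ue={e,t}

Liveness:
  n0 li=∅ lo={e,s,t}
  n1 li={e,s,t} lo={e,s,t}
  n2 li={e,t} lo={e,t}
  n3 li={s} lo={s}
  n4 li={s} lo={s,t}
  n5 li={s} lo={e,s,t}
  n6 li={s,t} lo={s}
  n7 li={s} lo=∅
  n8 li={e,t} lo=∅

Interfere edges:
  e↔{s,t}
  f↔{s,t}
  s↔{e,f,t}
  t↔{e,f,s}

Colouring:
  clique {e,s,t} ⇒ need ≥ 3
  assign e→R2 f→R2 s→R0 t→R1 — no edge inside a register ⇒ χ ≤ 3
  χ = 3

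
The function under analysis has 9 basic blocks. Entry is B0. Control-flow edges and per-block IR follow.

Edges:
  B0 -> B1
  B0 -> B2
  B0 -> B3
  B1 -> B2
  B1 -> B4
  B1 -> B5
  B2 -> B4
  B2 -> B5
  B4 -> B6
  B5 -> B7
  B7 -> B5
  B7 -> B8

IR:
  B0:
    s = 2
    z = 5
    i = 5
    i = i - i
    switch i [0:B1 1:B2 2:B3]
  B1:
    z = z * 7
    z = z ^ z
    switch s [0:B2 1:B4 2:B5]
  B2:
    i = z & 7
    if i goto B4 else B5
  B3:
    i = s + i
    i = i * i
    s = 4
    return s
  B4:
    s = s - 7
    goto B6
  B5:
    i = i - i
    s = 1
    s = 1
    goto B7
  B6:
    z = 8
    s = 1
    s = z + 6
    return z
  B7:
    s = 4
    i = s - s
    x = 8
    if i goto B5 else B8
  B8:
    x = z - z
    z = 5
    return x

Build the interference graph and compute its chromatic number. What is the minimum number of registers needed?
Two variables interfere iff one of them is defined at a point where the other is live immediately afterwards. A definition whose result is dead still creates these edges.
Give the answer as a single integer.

Block summaries:
  B0: {i,s,z} / ∅
  B1: {z} / {s,z}
  B2: {i} / {z}
  B3: {i,s} / {i,s}
  B4: {s} / {s}
  B5: {i,s} / {i}
  B6: {s,z} / ∅
  B7: {i,s,x} / ∅
  B8: {x,z} / {z}

Liveness:
  B0: in=∅ out={i,s,z}
  B1: in={i,s,z} out={i,s,z}
  B2: in={s,z} out={i,s,z}
  B3: in={i,s} out=∅
  B4: in={s} out=∅
  B5: in={i,z} out={z}
  B6: in=∅ out=∅
  B7: in={z} out={i,z}
  B8: in={z} out=∅

Interference:
  i↔{s,x,z}
  s↔{i,z}
  x↔{i,z}
  z↔{i,s,x}

Chromatic number:
  lower bound: {i,s,z} mutually conflict ⇒ χ ≥ 3
  3-colouring: r0={i}  r1={z}  r2={s,x}
  χ = 3

Answer: 3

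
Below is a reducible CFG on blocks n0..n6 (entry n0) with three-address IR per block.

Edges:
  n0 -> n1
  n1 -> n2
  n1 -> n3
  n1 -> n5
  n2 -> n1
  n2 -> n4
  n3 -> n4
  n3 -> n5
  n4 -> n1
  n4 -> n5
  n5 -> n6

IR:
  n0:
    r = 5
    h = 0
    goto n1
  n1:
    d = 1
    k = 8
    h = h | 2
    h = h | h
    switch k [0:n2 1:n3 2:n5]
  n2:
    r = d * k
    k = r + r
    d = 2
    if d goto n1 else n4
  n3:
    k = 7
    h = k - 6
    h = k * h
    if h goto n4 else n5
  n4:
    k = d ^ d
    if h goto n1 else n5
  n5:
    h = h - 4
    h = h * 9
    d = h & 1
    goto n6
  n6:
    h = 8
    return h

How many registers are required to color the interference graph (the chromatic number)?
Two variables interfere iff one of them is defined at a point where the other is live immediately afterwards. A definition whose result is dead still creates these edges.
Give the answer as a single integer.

Answer: 3

Working:
Block summaries:
  n0: {h,r} / ∅
  n1: {d,h,k} / {h}
  n2: {d,k,r} / {d,k}
  n3: {h,k} / ∅
  n4: {k} / {d,h}
  n5: {d,h} / {h}
  n6: {h} / ∅

Liveness:
  n0 li=∅ lo={h}
  n1 li={h} lo={d,h,k}
  n2 li={d,h,k} lo={d,h}
  n3 li={d} lo={d,h}
  n4 li={d,h} lo={h}
  n5 li={h} lo=∅
  n6 li=∅ lo=∅

Conflict graph:
  d — {h,k}
  h — {d,k,r}
  k — {d,h}
  r — {h}

Registers:
  clique {d,h,k} ⇒ need ≥ 3
  assign d→R1 h→R0 k→R2 r→R1 — no edge inside a register ⇒ χ ≤ 3
  χ = 3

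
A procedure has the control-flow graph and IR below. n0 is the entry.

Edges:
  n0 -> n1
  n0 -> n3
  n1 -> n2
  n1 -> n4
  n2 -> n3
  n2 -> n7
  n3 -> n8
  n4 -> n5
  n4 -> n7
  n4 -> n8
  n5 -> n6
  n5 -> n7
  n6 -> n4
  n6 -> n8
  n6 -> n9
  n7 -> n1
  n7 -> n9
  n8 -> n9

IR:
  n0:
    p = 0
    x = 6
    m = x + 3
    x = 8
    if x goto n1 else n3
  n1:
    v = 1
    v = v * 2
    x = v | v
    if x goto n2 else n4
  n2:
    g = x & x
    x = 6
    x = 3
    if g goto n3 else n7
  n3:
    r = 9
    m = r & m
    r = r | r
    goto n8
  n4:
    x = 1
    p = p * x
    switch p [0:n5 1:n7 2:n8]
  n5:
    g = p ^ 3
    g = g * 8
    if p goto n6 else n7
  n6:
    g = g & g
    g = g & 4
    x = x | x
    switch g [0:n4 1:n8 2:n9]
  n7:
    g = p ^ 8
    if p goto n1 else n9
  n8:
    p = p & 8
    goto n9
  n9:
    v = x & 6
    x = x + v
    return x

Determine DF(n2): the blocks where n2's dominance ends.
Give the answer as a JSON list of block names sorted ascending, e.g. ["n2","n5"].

Answer: ["n3", "n7"]

Derivation:
idom tree: n1←n0 n2←n1 n3←n0 n4←n1 n5←n4 n6←n5 n7←n1 n8←n0 n9←n0
Join-block Dom:
  n1: preds {n0,n7}: {n0} ∩ {n0,n1,n7} = {n0}; idom=n0
  n3: preds {n0,n2}: {n0} ∩ {n0,n1,n2} = {n0}; idom=n0
  n4: preds {n1,n6}: {n0,n1} ∩ {n0,n1,n4,n5,n6} = {n0,n1}; idom=n1
  n7: preds {n2,n4,n5}: {n0,n1,n2} ∩ {n0,n1,n4} ∩ {n0,n1,n4,n5} = {n0,n1}; idom=n1
  n8: preds {n3,n4,n6}: {n0,n3} ∩ {n0,n1,n4} ∩ {n0,n1,n4,n5,n6} = {n0}; idom=n0
  n9: preds {n6,n7,n8}: {n0,n1,n4,n5,n6} ∩ {n0,n1,n7} ∩ {n0,n8} = {n0}; idom=n0

DF derivation:
  n1←n0: walk · to n0
  n1←n7: walk n7→n1 to n0
  n3←n0: walk · to n0
  n3←n2: walk n2→n1 to n0
  n4←n1: walk · to n1
  n4←n6: walk n6→n5→n4 to n1
  n7←n2: walk n2 to n1
  n7←n4: walk n4 to n1
  n7←n5: walk n5→n4 to n1
  n8←n3: walk n3 to n0
  n8←n4: walk n4→n1 to n0
  n8←n6: walk n6→n5→n4→n1 to n0
  n9←n6: walk n6→n5→n4→n1 to n0
  n9←n7: walk n7→n1 to n0
  n9←n8: walk n8 to n0
  n0: DF=∅
  n1: DF={n1,n3,n8,n9}
  n2: DF={n3,n7}
  n3: DF={n8}
  n4: DF={n4,n7,n8,n9}
  n5: DF={n4,n7,n8,n9}
  n6: DF={n4,n8,n9}
  n7: DF={n1,n9}
  n8: DF={n9}
  n9: DF=∅

DF(n2) = ["n3", "n7"]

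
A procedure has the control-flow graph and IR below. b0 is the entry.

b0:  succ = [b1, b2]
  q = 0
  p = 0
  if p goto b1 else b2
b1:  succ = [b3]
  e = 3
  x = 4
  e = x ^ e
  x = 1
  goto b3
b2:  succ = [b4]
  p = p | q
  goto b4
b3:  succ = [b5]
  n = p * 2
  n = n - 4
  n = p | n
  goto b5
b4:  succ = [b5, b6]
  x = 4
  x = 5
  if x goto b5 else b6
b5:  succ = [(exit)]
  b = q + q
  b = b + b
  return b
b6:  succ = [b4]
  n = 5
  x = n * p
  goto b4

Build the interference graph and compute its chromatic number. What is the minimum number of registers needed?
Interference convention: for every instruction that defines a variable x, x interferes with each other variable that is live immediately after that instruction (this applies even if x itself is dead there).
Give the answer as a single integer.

Answer: 4

Working:
Block summaries:
  b0: {p,q} / ∅
  b1: {e,x} / ∅
  b2: {p} / {p,q}
  b3: {n} / {p}
  b4: {x} / ∅
  b5: {b} / {q}
  b6: {n,x} / {p}

Backward fixpoint:
  live b0: ∅→{p,q}
  live b1: {p,q}→{p,q}
  live b2: {p,q}→{p,q}
  live b3: {p,q}→{q}
  live b4: {p,q}→{p,q}
  live b5: {q}→∅
  live b6: {p,q}→{p,q}

Conflict graph:
  b↔∅
  e↔{p,q,x}
  n↔{p,q}
  p↔{e,n,q,x}
  q↔{e,n,p,x}
  x↔{e,p,q}

Chromatic number:
  {e,p,q,x} pairwise interfere (4-clique) ⇒ χ ≥ 4
  4-colouring: c0={b,p}  c1={q}  c2={e,n}  c3={x}
  χ = 4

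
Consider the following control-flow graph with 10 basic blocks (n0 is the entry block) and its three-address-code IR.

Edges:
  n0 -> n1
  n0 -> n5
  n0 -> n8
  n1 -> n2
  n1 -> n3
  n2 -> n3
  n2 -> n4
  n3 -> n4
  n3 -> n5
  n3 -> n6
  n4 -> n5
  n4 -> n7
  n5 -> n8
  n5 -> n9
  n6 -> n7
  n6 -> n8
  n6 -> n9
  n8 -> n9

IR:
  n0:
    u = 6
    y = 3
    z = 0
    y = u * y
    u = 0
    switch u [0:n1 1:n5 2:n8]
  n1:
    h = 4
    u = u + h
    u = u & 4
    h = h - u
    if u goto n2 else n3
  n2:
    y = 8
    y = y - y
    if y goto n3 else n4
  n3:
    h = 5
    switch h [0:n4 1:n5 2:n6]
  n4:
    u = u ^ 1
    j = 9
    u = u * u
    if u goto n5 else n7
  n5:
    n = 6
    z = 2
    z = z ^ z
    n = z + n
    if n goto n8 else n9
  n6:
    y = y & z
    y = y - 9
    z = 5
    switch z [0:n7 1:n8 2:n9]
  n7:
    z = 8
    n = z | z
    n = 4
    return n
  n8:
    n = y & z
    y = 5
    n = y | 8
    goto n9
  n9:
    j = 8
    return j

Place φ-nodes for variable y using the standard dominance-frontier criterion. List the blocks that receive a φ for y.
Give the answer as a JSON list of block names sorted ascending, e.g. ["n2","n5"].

idom tree: n1←n0 n2←n1 n3←n1 n4←n1 n5←n0 n6←n3 n7←n1 n8←n0 n9←n0
Dom∩ at merges:
  n3: preds {n1,n2}: {n0,n1} ∩ {n0,n1,n2} = {n0,n1}; idom=n1
  n4: preds {n2,n3}: {n0,n1,n2} ∩ {n0,n1,n3} = {n0,n1}; idom=n1
  n5: preds {n0,n3,n4}: {n0} ∩ {n0,n1,n3} ∩ {n0,n1,n4} = {n0}; idom=n0
  n7: preds {n4,n6}: {n0,n1,n4} ∩ {n0,n1,n3,n6} = {n0,n1}; idom=n1
  n8: preds {n0,n5,n6}: {n0} ∩ {n0,n5} ∩ {n0,n1,n3,n6} = {n0}; idom=n0
  n9: preds {n5,n6,n8}: {n0,n5} ∩ {n0,n1,n3,n6} ∩ {n0,n8} = {n0}; idom=n0

DF derivation:
  join n3 pred n1: · stop@n1
  join n3 pred n2: n2 stop@n1
  join n4 pred n2: n2 stop@n1
  join n4 pred n3: n3 stop@n1
  join n5 pred n0: · stop@n0
  join n5 pred n3: n3→n1 stop@n0
  join n5 pred n4: n4→n1 stop@n0
  join n7 pred n4: n4 stop@n1
  join n7 pred n6: n6→n3 stop@n1
  join n8 pred n0: · stop@n0
  join n8 pred n5: n5 stop@n0
  join n8 pred n6: n6→n3→n1 stop@n0
  join n9 pred n5: n5 stop@n0
  join n9 pred n6: n6→n3→n1 stop@n0
  join n9 pred n8: n8 stop@n0
  n0 → ∅
  n1 → {n5,n8,n9}
  n2 → {n3,n4}
  n3 → {n4,n5,n7,n8,n9}
  n4 → {n5,n7}
  n5 → {n8,n9}
  n6 → {n7,n8,n9}
  n7 → ∅
  n8 → {n9}
  n9 → ∅

φ for y: defs {n0,n2,n6,n8}
  DF⁺ = {n3,n4,n5,n7,n8,n9}

Answer: ["n3", "n4", "n5", "n7", "n8", "n9"]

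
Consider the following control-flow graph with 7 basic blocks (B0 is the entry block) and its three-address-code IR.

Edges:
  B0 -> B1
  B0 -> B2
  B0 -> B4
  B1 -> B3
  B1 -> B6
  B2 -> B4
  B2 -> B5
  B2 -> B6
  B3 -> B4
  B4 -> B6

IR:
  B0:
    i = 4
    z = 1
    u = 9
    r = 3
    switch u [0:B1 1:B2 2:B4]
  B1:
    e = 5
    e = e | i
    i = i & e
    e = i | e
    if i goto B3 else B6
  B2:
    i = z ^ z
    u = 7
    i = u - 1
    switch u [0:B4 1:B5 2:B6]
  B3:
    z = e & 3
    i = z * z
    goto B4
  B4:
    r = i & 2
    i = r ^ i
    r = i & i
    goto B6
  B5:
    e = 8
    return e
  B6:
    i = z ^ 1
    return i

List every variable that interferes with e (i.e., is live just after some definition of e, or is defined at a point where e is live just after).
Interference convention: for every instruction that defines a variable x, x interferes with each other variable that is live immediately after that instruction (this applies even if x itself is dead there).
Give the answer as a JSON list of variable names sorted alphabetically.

Per-block:
  B0 def {i,r,u,z} use ∅
  B1 def {e,i} use {i}
  B2 def {i,u} use {z}
  B3 def {i,z} use {e}
  B4 def {i,r} use {i}
  B5 def {e} use ∅
  B6 def {i} use {z}

Backward fixpoint:
  live B0: ∅→{i,z}
  live B1: {i,z}→{e,z}
  live B2: {z}→{i,z}
  live B3: {e}→{i,z}
  live B4: {i,z}→{z}
  live B5: ∅→∅
  live B6: {z}→∅

Interfere edges:
  e: {i,z}
  i: {e,r,u,z}
  r: {i,u,z}
  u: {i,r,z}
  z: {e,i,r,u}

N(e) = ["i", "z"]

Answer: ["i", "z"]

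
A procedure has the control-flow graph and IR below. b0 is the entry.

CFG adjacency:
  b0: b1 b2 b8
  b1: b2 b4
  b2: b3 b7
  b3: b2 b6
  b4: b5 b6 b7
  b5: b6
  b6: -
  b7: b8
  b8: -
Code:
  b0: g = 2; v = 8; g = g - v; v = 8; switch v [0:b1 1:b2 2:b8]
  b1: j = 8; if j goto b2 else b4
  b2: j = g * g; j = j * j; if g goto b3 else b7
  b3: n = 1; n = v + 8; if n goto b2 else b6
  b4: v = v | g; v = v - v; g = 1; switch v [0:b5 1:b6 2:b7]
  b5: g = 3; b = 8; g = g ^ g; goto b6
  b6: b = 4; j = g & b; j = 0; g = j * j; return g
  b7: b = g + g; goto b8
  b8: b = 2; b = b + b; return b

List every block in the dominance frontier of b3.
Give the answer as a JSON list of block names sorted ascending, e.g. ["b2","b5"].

idom tree: b1←b0 b2←b0 b3←b2 b4←b1 b5←b4 b6←b0 b7←b0 b8←b0
Dom at joins:
  b2: preds {b0,b1,b3}: {b0} ∩ {b0,b1} ∩ {b0,b2,b3} = {b0}; idom=b0
  b6: preds {b3,b4,b5}: {b0,b2,b3} ∩ {b0,b1,b4} ∩ {b0,b1,b4,b5} = {b0}; idom=b0
  b7: preds {b2,b4}: {b0,b2} ∩ {b0,b1,b4} = {b0}; idom=b0
  b8: preds {b0,b7}: {b0} ∩ {b0,b7} = {b0}; idom=b0

DF derivation:
  b2←b0: walk · to b0
  b2←b1: walk b1 to b0
  b2←b3: walk b3→b2 to b0
  b6←b3: walk b3→b2 to b0
  b6←b4: walk b4→b1 to b0
  b6←b5: walk b5→b4→b1 to b0
  b7←b2: walk b2 to b0
  b7←b4: walk b4→b1 to b0
  b8←b0: walk · to b0
  b8←b7: walk b7 to b0
  b0: DF=∅
  b1: DF={b2,b6,b7}
  b2: DF={b2,b6,b7}
  b3: DF={b2,b6}
  b4: DF={b6,b7}
  b5: DF={b6}
  b6: DF=∅
  b7: DF={b8}
  b8: DF=∅

DF(b3) = ["b2", "b6"]

Answer: ["b2", "b6"]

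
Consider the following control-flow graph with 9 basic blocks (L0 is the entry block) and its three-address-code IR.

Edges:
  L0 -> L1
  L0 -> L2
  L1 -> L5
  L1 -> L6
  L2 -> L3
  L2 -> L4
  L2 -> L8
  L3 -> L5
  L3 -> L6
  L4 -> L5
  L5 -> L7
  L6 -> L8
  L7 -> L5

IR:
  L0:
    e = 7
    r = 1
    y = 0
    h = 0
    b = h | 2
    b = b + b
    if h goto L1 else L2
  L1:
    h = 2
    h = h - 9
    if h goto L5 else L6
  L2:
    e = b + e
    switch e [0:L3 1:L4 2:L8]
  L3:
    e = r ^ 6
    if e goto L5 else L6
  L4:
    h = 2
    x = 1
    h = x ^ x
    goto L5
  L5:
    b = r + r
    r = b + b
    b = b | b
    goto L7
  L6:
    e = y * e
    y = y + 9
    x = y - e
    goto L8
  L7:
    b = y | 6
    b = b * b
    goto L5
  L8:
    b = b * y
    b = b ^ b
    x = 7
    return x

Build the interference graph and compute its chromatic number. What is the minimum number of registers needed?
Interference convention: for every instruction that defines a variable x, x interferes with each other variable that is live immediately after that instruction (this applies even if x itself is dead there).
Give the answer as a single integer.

Answer: 5

Working:
Block summaries:
  L0 def {b,e,h,r,y} use ∅
  L1 def {h} use ∅
  L2 def {e} use {b,e}
  L3 def {e} use {r}
  L4 def {h,x} use ∅
  L5 def {b,r} use {r}
  L6 def {e,x,y} use {e,y}
  L7 def {b} use {y}
  L8 def {b,x} use {b,y}

Liveness:
  L0 li=∅ lo={b,e,r,y}
  L1 li={b,e,r,y} lo={b,e,r,y}
  L2 li={b,e,r,y} lo={b,r,y}
  L3 li={b,r,y} lo={b,e,r,y}
  L4 li={r,y} lo={r,y}
  L5 li={r,y} lo={r,y}
  L6 li={b,e,y} lo={b,y}
  L7 li={r,y} lo={r,y}
  L8 li={b,y} lo=∅

Interfere edges:
  b↔{e,h,r,x,y}
  e↔{b,h,r,y}
  h↔{b,e,r,y}
  r↔{b,e,h,x,y}
  x↔{b,r,y}
  y↔{b,e,h,r,x}

Registers:
  lower bound: {b,e,h,r,y} mutually conflict ⇒ χ ≥ 5
  5-colouring: R0={b}  R1={r}  R2={y}  R3={e,x}  R4={h}
  χ = 5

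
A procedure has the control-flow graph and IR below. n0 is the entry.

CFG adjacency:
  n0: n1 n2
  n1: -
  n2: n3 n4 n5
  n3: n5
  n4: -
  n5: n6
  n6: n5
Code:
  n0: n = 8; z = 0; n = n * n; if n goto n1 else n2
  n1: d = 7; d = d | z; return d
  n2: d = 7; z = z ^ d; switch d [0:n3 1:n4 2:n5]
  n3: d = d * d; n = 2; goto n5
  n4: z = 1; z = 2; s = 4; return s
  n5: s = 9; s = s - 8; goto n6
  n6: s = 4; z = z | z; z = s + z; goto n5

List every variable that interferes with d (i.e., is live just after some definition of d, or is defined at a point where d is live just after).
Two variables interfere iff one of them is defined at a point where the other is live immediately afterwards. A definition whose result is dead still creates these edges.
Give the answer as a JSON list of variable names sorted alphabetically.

Answer: ["z"]

Derivation:
Per-block:
  n0: def={n,z} ue=∅
  n1: def={d} ue={z}
  n2: def={d,z} ue={z}
  n3: def={d,n} ue={d}
  n4: def={s,z} ue=∅
  n5: def={s} ue=∅
  n6: def={s,z} ue={z}

Live sets:
  n0 li=∅ lo={z}
  n1 li={z} lo=∅
  n2 li={z} lo={d,z}
  n3 li={d,z} lo={z}
  n4 li=∅ lo=∅
  n5 li={z} lo={z}
  n6 li={z} lo={z}

Interfere edges:
  d↔{z}
  n↔{z}
  s↔{z}
  z↔{d,n,s}

N(d) = ["z"]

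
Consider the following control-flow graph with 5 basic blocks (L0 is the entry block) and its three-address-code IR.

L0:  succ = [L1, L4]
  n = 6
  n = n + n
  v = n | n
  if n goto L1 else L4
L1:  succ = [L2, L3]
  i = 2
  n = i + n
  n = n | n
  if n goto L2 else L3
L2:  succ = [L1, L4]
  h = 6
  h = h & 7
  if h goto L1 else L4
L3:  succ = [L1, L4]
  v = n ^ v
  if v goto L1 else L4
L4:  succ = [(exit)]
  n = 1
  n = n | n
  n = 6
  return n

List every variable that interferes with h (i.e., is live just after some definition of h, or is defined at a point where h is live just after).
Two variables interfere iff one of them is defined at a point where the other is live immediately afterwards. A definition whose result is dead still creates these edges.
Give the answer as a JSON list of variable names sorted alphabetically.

Answer: ["n", "v"]

Analysis:
Per-block:
  L0: {n,v} / ∅
  L1: {i,n} / {n}
  L2: {h} / ∅
  L3: {v} / {n,v}
  L4: {n} / ∅

Live sets:
  L0: in=∅ out={n,v}
  L1: in={n,v} out={n,v}
  L2: in={n,v} out={n,v}
  L3: in={n,v} out={n,v}
  L4: in=∅ out=∅

Interference:
  h↔{n,v}
  i↔{n,v}
  n↔{h,i,v}
  v↔{h,i,n}

N(h) = ["n", "v"]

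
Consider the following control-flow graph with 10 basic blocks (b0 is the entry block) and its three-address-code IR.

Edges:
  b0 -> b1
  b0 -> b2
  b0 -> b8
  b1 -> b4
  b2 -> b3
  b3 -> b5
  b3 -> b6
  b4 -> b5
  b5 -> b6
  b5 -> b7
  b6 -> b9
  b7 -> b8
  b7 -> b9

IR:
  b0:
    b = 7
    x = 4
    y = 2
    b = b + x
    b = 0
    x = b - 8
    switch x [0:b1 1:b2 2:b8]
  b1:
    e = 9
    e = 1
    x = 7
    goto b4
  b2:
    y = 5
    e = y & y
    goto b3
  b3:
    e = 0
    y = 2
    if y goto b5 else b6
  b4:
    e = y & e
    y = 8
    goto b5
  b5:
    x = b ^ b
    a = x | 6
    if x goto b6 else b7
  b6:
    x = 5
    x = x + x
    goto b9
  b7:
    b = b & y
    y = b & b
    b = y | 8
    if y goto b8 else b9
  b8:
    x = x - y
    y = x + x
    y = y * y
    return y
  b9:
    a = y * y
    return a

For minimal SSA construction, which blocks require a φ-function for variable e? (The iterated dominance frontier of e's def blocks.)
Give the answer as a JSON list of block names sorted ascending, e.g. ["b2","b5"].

Answer: ["b5", "b6", "b8", "b9"]

Analysis:
idom tree: b1←b0 b2←b0 b3←b2 b4←b1 b5←b0 b6←b0 b7←b5 b8←b0 b9←b0
Join-block Dom:
  b5: preds {b3,b4}: {b0,b2,b3} ∩ {b0,b1,b4} = {b0}; idom=b0
  b6: preds {b3,b5}: {b0,b2,b3} ∩ {b0,b5} = {b0}; idom=b0
  b8: preds {b0,b7}: {b0} ∩ {b0,b5,b7} = {b0}; idom=b0
  b9: preds {b6,b7}: {b0,b6} ∩ {b0,b5,b7} = {b0}; idom=b0

Frontier:
  b5←b3: walk b3→b2 to b0
  b5←b4: walk b4→b1 to b0
  b6←b3: walk b3→b2 to b0
  b6←b5: walk b5 to b0
  b8←b0: walk · to b0
  b8←b7: walk b7→b5 to b0
  b9←b6: walk b6 to b0
  b9←b7: walk b7→b5 to b0
  b0 → ∅
  b1 → {b5}
  b2 → {b5,b6}
  b3 → {b5,b6}
  b4 → {b5}
  b5 → {b6,b8,b9}
  b6 → {b9}
  b7 → {b8,b9}
  b8 → ∅
  b9 → ∅

φ for e: defs {b1,b2,b3,b4}
  DF⁺ = {b5,b6,b8,b9}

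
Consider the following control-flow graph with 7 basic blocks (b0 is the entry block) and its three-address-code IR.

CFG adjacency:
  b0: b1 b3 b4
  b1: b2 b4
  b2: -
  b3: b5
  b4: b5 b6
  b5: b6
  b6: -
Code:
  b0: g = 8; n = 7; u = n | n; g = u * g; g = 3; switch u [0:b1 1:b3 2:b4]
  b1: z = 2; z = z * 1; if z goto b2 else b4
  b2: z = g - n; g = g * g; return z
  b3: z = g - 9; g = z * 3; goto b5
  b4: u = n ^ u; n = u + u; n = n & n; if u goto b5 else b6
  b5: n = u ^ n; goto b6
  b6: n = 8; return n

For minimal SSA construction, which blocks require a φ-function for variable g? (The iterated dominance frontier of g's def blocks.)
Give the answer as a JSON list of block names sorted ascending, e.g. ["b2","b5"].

idom tree: b1←b0 b2←b1 b3←b0 b4←b0 b5←b0 b6←b0
Dom∩ at merges:
  b4: preds {b0,b1}: {b0} ∩ {b0,b1} = {b0}; idom=b0
  b5: preds {b3,b4}: {b0,b3} ∩ {b0,b4} = {b0}; idom=b0
  b6: preds {b4,b5}: {b0,b4} ∩ {b0,b5} = {b0}; idom=b0

Frontier:
  join b4 pred b0: · stop@b0
  join b4 pred b1: b1 stop@b0
  join b5 pred b3: b3 stop@b0
  join b5 pred b4: b4 stop@b0
  join b6 pred b4: b4 stop@b0
  join b6 pred b5: b5 stop@b0
  b0 → ∅
  b1 → {b4}
  b2 → ∅
  b3 → {b5}
  b4 → {b5,b6}
  b5 → {b6}
  b6 → ∅

φ for g: defs {b0,b2,b3}
  DF⁺ = {b5,b6}

Answer: ["b5", "b6"]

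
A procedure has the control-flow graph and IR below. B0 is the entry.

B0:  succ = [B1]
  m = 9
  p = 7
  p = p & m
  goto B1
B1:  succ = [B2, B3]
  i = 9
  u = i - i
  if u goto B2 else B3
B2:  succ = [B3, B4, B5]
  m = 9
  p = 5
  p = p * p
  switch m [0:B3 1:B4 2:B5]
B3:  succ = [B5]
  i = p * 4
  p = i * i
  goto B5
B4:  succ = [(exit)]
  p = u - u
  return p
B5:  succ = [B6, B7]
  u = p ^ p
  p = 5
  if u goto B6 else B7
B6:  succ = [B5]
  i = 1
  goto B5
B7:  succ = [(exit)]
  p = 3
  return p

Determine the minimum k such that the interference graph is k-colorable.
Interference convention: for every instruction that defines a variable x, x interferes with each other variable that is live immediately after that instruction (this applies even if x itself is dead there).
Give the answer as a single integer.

Answer: 3

Working:
Per-block:
  B0 def {m,p} use ∅
  B1 def {i,u} use ∅
  B2 def {m,p} use ∅
  B3 def {i,p} use {p}
  B4 def {p} use {u}
  B5 def {p,u} use {p}
  B6 def {i} use ∅
  B7 def {p} use ∅

Liveness:
  B0: in=∅ out={p}
  B1: in={p} out={p,u}
  B2: in={u} out={p,u}
  B3: in={p} out={p}
  B4: in={u} out=∅
  B5: in={p} out={p}
  B6: in={p} out={p}
  B7: in=∅ out=∅

Interfere edges:
  i — {p}
  m — {p,u}
  p — {i,m,u}
  u — {m,p}

Chromatic number:
  clique {m,p,u} ⇒ need ≥ 3
  3-colouring: r0={p}  r1={i,m}  r2={u}
  χ = 3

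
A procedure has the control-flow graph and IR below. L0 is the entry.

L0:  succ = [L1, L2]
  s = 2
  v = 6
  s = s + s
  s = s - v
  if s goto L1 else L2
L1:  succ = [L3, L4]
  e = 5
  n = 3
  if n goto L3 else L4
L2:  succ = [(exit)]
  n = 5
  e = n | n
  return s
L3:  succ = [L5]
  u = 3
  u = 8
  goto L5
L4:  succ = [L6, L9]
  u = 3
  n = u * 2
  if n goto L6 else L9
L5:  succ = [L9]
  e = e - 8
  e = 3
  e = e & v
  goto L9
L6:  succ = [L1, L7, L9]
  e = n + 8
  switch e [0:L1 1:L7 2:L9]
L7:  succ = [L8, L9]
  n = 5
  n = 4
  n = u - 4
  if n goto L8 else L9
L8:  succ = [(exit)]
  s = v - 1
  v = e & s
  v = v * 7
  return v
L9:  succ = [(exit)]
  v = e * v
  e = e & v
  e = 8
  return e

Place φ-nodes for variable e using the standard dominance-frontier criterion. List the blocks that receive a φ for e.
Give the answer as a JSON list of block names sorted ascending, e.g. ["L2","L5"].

Answer: ["L1", "L9"]

Working:
idom tree: L1←L0 L2←L0 L3←L1 L4←L1 L5←L3 L6←L4 L7←L6 L8←L7 L9←L1
Dom∩ at merges:
  L1: preds {L0,L6}: {L0} ∩ {L0,L1,L4,L6} = {L0}; idom=L0
  L9: preds {L4,L5,L6,L7}: {L0,L1,L4} ∩ {L0,L1,L3,L5} ∩ {L0,L1,L4,L6} ∩ {L0,L1,L4,L6,L7} = {L0,L1}; idom=L1

DF walk-up:
  join L1 pred L0: · stop@L0
  join L1 pred L6: L6→L4→L1 stop@L0
  join L9 pred L4: L4 stop@L1
  join L9 pred L5: L5→L3 stop@L1
  join L9 pred L6: L6→L4 stop@L1
  join L9 pred L7: L7→L6→L4 stop@L1
  DF(L0)=∅
  DF(L1)={L1}
  DF(L2)=∅
  DF(L3)={L9}
  DF(L4)={L1,L9}
  DF(L5)={L9}
  DF(L6)={L1,L9}
  DF(L7)={L9}
  DF(L8)=∅
  DF(L9)=∅

φ for e: defs {L1,L2,L5,L6,L9}
  DF⁺ = {L1,L9}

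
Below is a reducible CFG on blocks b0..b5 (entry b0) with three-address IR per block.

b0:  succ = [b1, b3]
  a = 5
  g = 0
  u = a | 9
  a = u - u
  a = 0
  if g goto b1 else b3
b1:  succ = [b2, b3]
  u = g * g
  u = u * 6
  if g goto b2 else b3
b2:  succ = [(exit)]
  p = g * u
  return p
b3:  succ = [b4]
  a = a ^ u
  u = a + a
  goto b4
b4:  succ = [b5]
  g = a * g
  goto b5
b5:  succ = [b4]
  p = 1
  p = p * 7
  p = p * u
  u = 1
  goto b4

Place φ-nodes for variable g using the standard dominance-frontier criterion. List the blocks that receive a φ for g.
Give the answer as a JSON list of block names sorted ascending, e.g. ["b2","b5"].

Answer: ["b4"]

Derivation:
idom tree: b1←b0 b2←b1 b3←b0 b4←b3 b5←b4
Join-block Dom:
  b3: preds {b0,b1}: {b0} ∩ {b0,b1} = {b0}; idom=b0
  b4: preds {b3,b5}: {b0,b3} ∩ {b0,b3,b4,b5} = {b0,b3}; idom=b3

DF derivation:
  b3←b0: walk · to b0
  b3←b1: walk b1 to b0
  b4←b3: walk · to b3
  b4←b5: walk b5→b4 to b3
  b0: DF=∅
  b1: DF={b3}
  b2: DF=∅
  b3: DF=∅
  b4: DF={b4}
  b5: DF={b4}

φ for g: defs {b0,b4}
  DF⁺ = {b4}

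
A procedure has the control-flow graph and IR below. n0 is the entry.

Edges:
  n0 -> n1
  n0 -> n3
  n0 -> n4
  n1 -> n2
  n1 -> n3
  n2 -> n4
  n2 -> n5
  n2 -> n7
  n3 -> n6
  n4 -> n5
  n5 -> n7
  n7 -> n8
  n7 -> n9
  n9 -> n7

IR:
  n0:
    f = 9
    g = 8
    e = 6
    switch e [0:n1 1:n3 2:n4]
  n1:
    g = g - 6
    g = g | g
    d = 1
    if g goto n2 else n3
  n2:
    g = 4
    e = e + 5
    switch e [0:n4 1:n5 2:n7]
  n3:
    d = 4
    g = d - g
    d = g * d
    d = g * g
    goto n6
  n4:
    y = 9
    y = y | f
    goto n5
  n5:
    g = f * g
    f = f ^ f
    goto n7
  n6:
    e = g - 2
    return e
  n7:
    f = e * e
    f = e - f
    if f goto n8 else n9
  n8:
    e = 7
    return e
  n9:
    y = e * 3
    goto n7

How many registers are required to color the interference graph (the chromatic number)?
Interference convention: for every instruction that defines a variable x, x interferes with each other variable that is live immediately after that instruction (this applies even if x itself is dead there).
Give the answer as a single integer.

Per-block:
  n0: def={e,f,g} ue=∅
  n1: def={d,g} ue={g}
  n2: def={e,g} ue={e}
  n3: def={d,g} ue={g}
  n4: def={y} ue={f}
  n5: def={f,g} ue={f,g}
  n6: def={e} ue={g}
  n7: def={f} ue={e}
  n8: def={e} ue=∅
  n9: def={y} ue={e}

Backward fixpoint:
  n0: in=∅ out={e,f,g}
  n1: in={e,f,g} out={e,f,g}
  n2: in={e,f} out={e,f,g}
  n3: in={g} out={g}
  n4: in={e,f,g} out={e,f,g}
  n5: in={e,f,g} out={e}
  n6: in={g} out=∅
  n7: in={e} out={e}
  n8: in=∅ out=∅
  n9: in={e} out={e}

Conflict graph:
  d — {e,f,g}
  e — {d,f,g,y}
  f — {d,e,g,y}
  g — {d,e,f,y}
  y — {e,f,g}

Colouring:
  lower bound: {d,e,f,g} mutually conflict ⇒ χ ≥ 4
  4-colouring: c0={e}  c1={f}  c2={g}  c3={d,y}
  χ = 4

Answer: 4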